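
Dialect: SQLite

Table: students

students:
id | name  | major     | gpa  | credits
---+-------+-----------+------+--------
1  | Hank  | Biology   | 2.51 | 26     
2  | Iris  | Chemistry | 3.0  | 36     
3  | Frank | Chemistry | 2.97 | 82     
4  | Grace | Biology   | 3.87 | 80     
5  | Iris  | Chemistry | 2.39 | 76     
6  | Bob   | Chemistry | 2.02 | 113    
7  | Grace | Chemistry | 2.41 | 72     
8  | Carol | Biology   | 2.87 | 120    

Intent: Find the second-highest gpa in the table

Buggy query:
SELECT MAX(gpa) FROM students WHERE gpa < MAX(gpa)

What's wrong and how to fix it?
Bug: The inner MAX is an aggregate inside WHERE, which is not allowed

Fix: Put the inner MAX in a scalar subquery

Corrected query:
SELECT MAX(gpa) FROM students WHERE gpa < (SELECT MAX(gpa) FROM students)

Result:
MAX(gpa)
--------
3       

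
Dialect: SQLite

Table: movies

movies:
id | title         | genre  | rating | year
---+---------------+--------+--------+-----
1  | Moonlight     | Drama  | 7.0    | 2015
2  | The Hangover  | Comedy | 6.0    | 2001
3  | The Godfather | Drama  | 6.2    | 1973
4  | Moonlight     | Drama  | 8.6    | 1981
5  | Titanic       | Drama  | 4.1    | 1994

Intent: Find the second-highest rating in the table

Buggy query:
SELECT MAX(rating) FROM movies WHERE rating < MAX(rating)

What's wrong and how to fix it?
Bug: MAX(rating) on the right of the comparison is an aggregate-in-WHERE error

Fix: Compute the overall MAX in a subquery, then take MAX of rows below it

Corrected query:
SELECT MAX(rating) FROM movies WHERE rating < (SELECT MAX(rating) FROM movies)

Result:
MAX(rating)
-----------
7          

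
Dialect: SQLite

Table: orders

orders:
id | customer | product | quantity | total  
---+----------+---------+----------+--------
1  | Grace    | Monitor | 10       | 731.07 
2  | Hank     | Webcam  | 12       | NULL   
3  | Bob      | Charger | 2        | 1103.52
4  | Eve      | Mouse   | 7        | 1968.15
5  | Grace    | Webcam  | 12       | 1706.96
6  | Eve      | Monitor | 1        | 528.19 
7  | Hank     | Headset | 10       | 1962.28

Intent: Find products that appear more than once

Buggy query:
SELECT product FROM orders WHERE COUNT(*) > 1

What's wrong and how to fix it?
Bug: COUNT(*) is an aggregate and cannot be used in WHERE

Fix: GROUP BY product, then filter groups with HAVING COUNT(*) > 1

Corrected query:
SELECT product FROM orders GROUP BY product HAVING COUNT(*) > 1

Result:
product
-------
Monitor
Webcam 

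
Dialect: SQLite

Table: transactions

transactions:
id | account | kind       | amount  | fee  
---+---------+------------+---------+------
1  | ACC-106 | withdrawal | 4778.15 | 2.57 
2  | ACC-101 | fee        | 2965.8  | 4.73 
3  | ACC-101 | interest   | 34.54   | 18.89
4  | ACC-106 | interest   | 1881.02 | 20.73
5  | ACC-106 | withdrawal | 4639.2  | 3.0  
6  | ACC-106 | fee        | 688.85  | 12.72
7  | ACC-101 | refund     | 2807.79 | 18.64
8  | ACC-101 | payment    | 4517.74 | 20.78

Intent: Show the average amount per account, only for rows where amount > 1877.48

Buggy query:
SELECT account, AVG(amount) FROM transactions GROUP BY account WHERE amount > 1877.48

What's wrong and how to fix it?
Bug: Row-level WHERE must come before GROUP BY in the clause order

Fix: Place WHERE between FROM and GROUP BY

Corrected query:
SELECT account, AVG(amount) FROM transactions WHERE amount > 1877.48 GROUP BY account

Result:
account | AVG(amount)
--------+------------
ACC-101 | 3430.443333
ACC-106 | 3766.123333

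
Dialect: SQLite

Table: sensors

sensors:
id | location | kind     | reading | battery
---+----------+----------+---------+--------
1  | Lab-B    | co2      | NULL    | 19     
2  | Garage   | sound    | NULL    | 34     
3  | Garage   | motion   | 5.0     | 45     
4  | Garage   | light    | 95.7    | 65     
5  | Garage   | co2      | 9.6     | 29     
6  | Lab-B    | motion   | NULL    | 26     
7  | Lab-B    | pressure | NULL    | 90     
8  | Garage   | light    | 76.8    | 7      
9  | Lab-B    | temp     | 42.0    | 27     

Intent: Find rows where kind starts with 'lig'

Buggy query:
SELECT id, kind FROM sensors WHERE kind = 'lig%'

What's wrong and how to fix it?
Bug: Wildcards only work with LIKE; '=' treats '%' as a literal character

Fix: Use LIKE for wildcard pattern matching

Corrected query:
SELECT id, kind FROM sensors WHERE kind LIKE 'lig%'

Result:
id | kind 
---+------
4  | light
8  | light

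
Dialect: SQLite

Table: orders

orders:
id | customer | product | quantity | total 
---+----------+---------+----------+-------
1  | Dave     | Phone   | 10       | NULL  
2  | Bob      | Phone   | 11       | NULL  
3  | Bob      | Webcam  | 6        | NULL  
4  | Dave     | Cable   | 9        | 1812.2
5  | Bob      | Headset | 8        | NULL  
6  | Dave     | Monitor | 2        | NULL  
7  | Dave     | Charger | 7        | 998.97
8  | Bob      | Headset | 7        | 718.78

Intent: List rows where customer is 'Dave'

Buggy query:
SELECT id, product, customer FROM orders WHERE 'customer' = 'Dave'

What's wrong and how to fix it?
Bug: 'customer' in single quotes is a string literal, not the column; the comparison is literal-vs-literal and never true

Fix: Reference the column as customer without single quotes

Corrected query:
SELECT id, product, customer FROM orders WHERE customer = 'Dave'

Result:
id | product | customer
---+---------+---------
1  | Phone   | Dave    
4  | Cable   | Dave    
6  | Monitor | Dave    
7  | Charger | Dave    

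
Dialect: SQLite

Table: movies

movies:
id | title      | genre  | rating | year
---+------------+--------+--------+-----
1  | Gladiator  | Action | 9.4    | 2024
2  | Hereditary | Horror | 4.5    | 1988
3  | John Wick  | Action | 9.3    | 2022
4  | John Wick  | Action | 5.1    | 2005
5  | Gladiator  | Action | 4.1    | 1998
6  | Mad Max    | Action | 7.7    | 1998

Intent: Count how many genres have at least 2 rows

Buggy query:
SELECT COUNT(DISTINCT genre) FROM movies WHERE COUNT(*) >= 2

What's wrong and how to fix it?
Bug: WHERE filters individual rows, not groups, so a group-level COUNT is invalid there

Fix: Use a subquery that GROUPs and filters with HAVING, then count its rows

Corrected query:
SELECT COUNT(*) FROM (SELECT genre FROM movies GROUP BY genre HAVING COUNT(*) >= 2)

Result:
COUNT(*)
--------
1       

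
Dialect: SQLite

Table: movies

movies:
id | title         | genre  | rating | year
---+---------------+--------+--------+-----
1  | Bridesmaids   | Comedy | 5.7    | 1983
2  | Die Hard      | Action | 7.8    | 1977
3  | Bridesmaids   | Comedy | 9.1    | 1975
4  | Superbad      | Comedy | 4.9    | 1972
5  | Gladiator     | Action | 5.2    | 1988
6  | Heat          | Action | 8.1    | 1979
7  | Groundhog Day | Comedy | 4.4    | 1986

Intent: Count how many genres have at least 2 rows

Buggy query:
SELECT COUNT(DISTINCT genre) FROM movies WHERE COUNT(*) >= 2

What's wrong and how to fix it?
Bug: WHERE filters individual rows, not groups, so a group-level COUNT is invalid there

Fix: Use a subquery that GROUPs and filters with HAVING, then count its rows

Corrected query:
SELECT COUNT(*) FROM (SELECT genre FROM movies GROUP BY genre HAVING COUNT(*) >= 2)

Result:
COUNT(*)
--------
2       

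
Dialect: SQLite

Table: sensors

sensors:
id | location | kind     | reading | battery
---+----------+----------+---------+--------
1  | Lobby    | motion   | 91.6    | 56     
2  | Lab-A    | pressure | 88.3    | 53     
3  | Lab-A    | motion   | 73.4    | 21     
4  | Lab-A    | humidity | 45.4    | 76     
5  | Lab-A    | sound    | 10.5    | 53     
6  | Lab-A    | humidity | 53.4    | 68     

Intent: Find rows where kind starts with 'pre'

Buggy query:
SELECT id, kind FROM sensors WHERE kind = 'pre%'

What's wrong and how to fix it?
Bug: '=' compares the literal string including the % character; pattern matching needs LIKE

Fix: Use LIKE for wildcard pattern matching

Corrected query:
SELECT id, kind FROM sensors WHERE kind LIKE 'pre%'

Result:
id | kind    
---+---------
2  | pressure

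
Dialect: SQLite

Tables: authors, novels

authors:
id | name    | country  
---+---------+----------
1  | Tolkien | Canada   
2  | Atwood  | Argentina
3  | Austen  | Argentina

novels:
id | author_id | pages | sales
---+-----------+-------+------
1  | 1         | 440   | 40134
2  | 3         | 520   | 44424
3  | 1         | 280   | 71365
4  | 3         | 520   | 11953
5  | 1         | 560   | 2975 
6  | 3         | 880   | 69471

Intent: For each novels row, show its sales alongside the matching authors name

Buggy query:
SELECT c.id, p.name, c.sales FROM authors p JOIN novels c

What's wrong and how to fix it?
Bug: Missing join condition: each novels row is matched to all authors rows instead of just its own

Fix: Specify the join condition linking the foreign key to the parent id

Corrected query:
SELECT c.id, p.name, c.sales FROM authors p JOIN novels c ON c.author_id = p.id

Result:
id | name    | sales
---+---------+------
1  | Tolkien | 40134
2  | Austen  | 44424
3  | Tolkien | 71365
4  | Austen  | 11953
5  | Tolkien | 2975 
6  | Austen  | 69471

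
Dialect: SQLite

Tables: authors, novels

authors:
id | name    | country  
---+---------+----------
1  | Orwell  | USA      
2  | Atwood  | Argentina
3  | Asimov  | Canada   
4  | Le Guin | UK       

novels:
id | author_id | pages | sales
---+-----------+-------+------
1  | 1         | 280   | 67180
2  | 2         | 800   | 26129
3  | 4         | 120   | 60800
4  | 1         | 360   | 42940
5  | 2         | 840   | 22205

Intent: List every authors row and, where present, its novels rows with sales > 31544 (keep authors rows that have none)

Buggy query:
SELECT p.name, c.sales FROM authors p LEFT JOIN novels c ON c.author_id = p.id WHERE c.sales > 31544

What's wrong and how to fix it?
Bug: A WHERE condition on the right-hand table after LEFT JOIN drops unmatched parents

Fix: Put 'c.sales > 31544' in the JOIN's ON clause instead of WHERE

Corrected query:
SELECT p.name, c.sales FROM authors p LEFT JOIN novels c ON c.author_id = p.id AND c.sales > 31544

Result:
name    | sales
--------+------
Orwell  | 42940
Orwell  | 67180
Atwood  | NULL 
Asimov  | NULL 
Le Guin | 60800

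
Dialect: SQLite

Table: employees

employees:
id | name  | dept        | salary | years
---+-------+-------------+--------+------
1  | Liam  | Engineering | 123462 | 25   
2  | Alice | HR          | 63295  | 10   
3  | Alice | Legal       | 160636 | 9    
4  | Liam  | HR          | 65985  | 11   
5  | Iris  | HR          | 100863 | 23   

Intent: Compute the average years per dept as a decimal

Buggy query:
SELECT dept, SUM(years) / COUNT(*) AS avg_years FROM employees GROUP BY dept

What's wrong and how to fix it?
Bug: SUM(years) and COUNT(*) are both integers; the division truncates the fractional part

Fix: Multiply by 1.0 (or CAST to REAL) to force floating-point division

Corrected query:
SELECT dept, SUM(years) * 1.0 / COUNT(*) AS avg_years FROM employees GROUP BY dept

Result:
dept        | avg_years
------------+----------
Engineering | 25       
HR          | 14.666667
Legal       | 9        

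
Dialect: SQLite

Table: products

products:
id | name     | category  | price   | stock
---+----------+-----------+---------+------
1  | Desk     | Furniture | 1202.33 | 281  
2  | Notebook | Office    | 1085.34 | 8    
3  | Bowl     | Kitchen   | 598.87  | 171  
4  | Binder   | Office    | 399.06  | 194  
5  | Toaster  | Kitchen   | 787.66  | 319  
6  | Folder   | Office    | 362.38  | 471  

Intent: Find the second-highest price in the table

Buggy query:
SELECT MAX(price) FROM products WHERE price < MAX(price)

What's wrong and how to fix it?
Bug: MAX(price) on the right of the comparison is an aggregate-in-WHERE error

Fix: Put the inner MAX in a scalar subquery

Corrected query:
SELECT MAX(price) FROM products WHERE price < (SELECT MAX(price) FROM products)

Result:
MAX(price)
----------
1085.34   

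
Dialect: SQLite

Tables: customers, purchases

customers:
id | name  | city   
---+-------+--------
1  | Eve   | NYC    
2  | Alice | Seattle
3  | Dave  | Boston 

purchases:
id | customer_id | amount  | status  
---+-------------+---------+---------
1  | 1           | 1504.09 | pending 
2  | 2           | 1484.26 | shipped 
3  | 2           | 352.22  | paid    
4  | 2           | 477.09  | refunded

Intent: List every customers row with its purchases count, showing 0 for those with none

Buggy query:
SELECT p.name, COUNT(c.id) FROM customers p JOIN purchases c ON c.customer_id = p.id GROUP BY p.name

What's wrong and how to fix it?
Bug: An inner join excludes parents with zero children

Fix: Use LEFT JOIN so parents without children still appear (COUNT(c.id) gives 0)

Corrected query:
SELECT p.name, COUNT(c.id) FROM customers p LEFT JOIN purchases c ON c.customer_id = p.id GROUP BY p.name

Result:
name  | COUNT(c.id)
------+------------
Alice | 3          
Dave  | 0          
Eve   | 1          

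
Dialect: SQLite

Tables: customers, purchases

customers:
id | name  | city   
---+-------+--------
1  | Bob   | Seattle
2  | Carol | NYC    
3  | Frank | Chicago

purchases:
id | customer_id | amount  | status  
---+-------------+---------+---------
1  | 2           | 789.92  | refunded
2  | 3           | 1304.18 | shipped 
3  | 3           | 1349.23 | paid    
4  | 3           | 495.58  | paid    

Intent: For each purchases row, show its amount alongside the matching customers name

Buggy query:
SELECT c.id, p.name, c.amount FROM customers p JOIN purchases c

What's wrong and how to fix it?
Bug: JOIN with no ON clause produces a cartesian product; every purchases row pairs with every customers row

Fix: Specify the join condition linking the foreign key to the parent id

Corrected query:
SELECT c.id, p.name, c.amount FROM customers p JOIN purchases c ON c.customer_id = p.id

Result:
id | name  | amount 
---+-------+--------
1  | Carol | 789.92 
2  | Frank | 1304.18
3  | Frank | 1349.23
4  | Frank | 495.58 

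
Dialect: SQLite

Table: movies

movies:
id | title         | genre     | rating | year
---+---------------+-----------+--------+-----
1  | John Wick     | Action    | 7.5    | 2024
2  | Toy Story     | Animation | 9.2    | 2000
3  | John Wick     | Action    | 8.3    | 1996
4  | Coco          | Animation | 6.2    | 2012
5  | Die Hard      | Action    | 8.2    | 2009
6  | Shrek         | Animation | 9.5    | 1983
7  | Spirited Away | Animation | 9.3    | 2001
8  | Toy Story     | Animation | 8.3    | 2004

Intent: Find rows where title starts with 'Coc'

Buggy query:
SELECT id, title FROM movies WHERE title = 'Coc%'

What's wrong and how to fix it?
Bug: Wildcards only work with LIKE; '=' treats '%' as a literal character

Fix: Use LIKE for wildcard pattern matching

Corrected query:
SELECT id, title FROM movies WHERE title LIKE 'Coc%'

Result:
id | title
---+------
4  | Coco 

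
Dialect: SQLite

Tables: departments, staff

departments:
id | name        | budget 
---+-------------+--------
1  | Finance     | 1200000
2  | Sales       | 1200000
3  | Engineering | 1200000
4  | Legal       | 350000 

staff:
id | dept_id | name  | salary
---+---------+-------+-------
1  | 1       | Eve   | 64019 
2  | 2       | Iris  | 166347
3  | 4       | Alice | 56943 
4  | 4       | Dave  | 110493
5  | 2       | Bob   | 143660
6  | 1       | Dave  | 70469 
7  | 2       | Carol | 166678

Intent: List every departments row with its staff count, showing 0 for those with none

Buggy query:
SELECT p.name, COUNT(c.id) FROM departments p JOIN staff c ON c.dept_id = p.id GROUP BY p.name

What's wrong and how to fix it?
Bug: INNER JOIN drops departments rows that have no matching staff rows

Fix: Switch to LEFT JOIN to retain unmatched parent rows

Corrected query:
SELECT p.name, COUNT(c.id) FROM departments p LEFT JOIN staff c ON c.dept_id = p.id GROUP BY p.name

Result:
name        | COUNT(c.id)
------------+------------
Engineering | 0          
Finance     | 2          
Legal       | 2          
Sales       | 3          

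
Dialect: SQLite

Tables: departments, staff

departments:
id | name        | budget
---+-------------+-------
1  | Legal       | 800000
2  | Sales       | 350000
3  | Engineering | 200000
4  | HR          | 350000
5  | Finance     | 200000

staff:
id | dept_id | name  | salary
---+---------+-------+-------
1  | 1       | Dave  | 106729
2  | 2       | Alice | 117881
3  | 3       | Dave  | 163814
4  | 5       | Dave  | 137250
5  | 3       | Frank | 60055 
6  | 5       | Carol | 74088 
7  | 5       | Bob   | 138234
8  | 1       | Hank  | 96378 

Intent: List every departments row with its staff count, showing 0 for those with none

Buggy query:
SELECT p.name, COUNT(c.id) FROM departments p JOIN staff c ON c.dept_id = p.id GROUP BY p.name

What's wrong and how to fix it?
Bug: INNER JOIN drops departments rows that have no matching staff rows

Fix: Use LEFT JOIN so parents without children still appear (COUNT(c.id) gives 0)

Corrected query:
SELECT p.name, COUNT(c.id) FROM departments p LEFT JOIN staff c ON c.dept_id = p.id GROUP BY p.name

Result:
name        | COUNT(c.id)
------------+------------
Engineering | 2          
Finance     | 3          
HR          | 0          
Legal       | 2          
Sales       | 1          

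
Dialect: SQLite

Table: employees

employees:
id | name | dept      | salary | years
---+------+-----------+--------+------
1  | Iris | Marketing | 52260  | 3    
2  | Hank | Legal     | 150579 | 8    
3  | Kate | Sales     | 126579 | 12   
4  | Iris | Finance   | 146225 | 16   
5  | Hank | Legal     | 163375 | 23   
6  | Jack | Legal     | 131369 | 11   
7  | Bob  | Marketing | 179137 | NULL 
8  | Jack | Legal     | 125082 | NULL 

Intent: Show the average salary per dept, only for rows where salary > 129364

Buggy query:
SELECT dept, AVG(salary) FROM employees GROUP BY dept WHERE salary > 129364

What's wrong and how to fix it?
Bug: WHERE cannot follow GROUP BY

Fix: Move the WHERE clause before GROUP BY

Corrected query:
SELECT dept, AVG(salary) FROM employees WHERE salary > 129364 GROUP BY dept

Result:
dept      | AVG(salary)
----------+------------
Finance   | 146225     
Legal     | 148441     
Marketing | 179137     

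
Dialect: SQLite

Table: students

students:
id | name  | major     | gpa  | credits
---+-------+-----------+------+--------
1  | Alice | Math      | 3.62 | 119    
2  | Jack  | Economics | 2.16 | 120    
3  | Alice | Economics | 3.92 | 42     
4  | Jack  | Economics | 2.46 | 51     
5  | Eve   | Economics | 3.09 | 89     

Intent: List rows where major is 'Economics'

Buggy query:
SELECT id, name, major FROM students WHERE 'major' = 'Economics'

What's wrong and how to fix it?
Bug: 'major' in single quotes is a string literal, not the column; the comparison is literal-vs-literal and never true

Fix: Remove the quotes around the column name (or use double quotes for an identifier)

Corrected query:
SELECT id, name, major FROM students WHERE major = 'Economics'

Result:
id | name  | major    
---+-------+----------
2  | Jack  | Economics
3  | Alice | Economics
4  | Jack  | Economics
5  | Eve   | Economics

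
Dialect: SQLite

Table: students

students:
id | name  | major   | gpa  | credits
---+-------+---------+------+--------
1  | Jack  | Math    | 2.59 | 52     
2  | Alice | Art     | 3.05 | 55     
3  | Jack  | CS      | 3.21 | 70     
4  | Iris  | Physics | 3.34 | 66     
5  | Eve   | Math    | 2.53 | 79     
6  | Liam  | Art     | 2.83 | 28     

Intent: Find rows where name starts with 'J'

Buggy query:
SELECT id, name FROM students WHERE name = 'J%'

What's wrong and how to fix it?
Bug: '=' compares the literal string including the % character; pattern matching needs LIKE

Fix: Replace '=' with LIKE so 'J%' is treated as a pattern

Corrected query:
SELECT id, name FROM students WHERE name LIKE 'J%'

Result:
id | name
---+-----
1  | Jack
3  | Jack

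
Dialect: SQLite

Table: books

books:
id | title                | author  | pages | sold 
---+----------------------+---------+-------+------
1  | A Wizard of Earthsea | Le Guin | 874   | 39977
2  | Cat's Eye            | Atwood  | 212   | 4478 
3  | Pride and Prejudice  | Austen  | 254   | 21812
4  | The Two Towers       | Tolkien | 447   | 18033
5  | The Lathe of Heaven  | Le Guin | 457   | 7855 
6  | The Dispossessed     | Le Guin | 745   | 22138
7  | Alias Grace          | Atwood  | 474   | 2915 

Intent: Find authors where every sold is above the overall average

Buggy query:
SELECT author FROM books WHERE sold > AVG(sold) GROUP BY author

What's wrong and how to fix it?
Bug: AVG() is an aggregate; it can't sit directly in WHERE

Fix: Compute the overall average in a scalar subquery and compare each group's MIN against it in HAVING

Corrected query:
SELECT author FROM books GROUP BY author HAVING MIN(sold) > (SELECT AVG(sold) FROM books)

Result:
author 
-------
Austen 
Tolkien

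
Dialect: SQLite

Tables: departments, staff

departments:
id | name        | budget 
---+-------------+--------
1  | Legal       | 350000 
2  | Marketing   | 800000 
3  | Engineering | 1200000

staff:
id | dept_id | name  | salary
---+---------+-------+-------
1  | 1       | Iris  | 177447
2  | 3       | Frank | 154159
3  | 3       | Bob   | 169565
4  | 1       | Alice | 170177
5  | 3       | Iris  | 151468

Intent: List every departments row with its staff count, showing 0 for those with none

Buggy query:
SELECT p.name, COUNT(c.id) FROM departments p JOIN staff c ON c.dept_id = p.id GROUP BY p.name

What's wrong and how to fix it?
Bug: An inner join excludes parents with zero children

Fix: Switch to LEFT JOIN to retain unmatched parent rows

Corrected query:
SELECT p.name, COUNT(c.id) FROM departments p LEFT JOIN staff c ON c.dept_id = p.id GROUP BY p.name

Result:
name        | COUNT(c.id)
------------+------------
Engineering | 3          
Legal       | 2          
Marketing   | 0          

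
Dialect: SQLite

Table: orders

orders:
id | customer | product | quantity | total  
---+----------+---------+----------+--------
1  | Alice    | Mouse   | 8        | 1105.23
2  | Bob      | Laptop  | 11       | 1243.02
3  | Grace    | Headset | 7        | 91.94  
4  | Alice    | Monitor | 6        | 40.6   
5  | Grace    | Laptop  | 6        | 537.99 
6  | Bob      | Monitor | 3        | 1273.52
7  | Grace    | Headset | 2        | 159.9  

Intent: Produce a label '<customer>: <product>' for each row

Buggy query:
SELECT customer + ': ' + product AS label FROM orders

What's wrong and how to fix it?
Bug: SQLite uses || for string concatenation; + coerces text to numbers (yielding 0)

Fix: Use the || operator for string concatenation

Corrected query:
SELECT customer || ': ' || product AS label FROM orders

Result:
label         
--------------
Alice: Mouse  
Bob: Laptop   
Grace: Headset
Alice: Monitor
Grace: Laptop 
Bob: Monitor  
Grace: Headset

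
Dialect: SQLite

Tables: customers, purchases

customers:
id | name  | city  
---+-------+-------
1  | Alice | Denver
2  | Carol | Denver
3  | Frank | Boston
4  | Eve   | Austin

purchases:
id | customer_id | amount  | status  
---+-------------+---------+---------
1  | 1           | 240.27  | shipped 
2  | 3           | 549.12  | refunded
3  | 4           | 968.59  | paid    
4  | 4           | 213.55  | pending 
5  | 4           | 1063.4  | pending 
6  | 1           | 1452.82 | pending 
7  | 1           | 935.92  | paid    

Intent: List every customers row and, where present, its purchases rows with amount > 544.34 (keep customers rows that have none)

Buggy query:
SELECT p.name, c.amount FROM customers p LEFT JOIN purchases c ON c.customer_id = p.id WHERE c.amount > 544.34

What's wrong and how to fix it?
Bug: Filtering c.amount in WHERE discards the NULL rows produced by LEFT JOIN, turning it into an inner join

Fix: Put 'c.amount > 544.34' in the JOIN's ON clause instead of WHERE

Corrected query:
SELECT p.name, c.amount FROM customers p LEFT JOIN purchases c ON c.customer_id = p.id AND c.amount > 544.34

Result:
name  | amount 
------+--------
Alice | 935.92 
Alice | 1452.82
Carol | NULL   
Frank | 549.12 
Eve   | 968.59 
Eve   | 1063.4 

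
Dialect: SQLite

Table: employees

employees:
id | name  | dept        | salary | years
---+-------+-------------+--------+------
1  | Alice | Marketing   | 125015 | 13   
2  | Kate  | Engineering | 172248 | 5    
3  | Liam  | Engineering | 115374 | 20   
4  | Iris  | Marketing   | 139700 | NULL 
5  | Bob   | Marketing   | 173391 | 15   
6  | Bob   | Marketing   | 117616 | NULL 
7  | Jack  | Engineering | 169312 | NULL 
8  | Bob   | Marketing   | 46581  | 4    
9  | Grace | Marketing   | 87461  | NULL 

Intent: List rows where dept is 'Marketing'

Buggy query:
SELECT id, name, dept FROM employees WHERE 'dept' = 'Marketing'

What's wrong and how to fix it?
Bug: 'dept' in single quotes is a string literal, not the column; the comparison is literal-vs-literal and never true

Fix: Reference the column as dept without single quotes

Corrected query:
SELECT id, name, dept FROM employees WHERE dept = 'Marketing'

Result:
id | name  | dept     
---+-------+----------
1  | Alice | Marketing
4  | Iris  | Marketing
5  | Bob   | Marketing
6  | Bob   | Marketing
8  | Bob   | Marketing
9  | Grace | Marketing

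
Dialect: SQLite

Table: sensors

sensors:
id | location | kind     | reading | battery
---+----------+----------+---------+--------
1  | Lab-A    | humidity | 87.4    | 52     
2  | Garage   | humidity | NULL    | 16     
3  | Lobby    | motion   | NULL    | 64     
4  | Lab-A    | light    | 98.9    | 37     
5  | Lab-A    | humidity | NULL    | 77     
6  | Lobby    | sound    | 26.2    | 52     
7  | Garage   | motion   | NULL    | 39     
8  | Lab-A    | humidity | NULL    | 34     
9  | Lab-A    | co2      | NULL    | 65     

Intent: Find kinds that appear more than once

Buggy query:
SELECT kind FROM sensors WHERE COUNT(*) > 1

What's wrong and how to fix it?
Bug: WHERE can't reference COUNT(*); aggregates are computed after WHERE

Fix: GROUP BY kind, then filter groups with HAVING COUNT(*) > 1

Corrected query:
SELECT kind FROM sensors GROUP BY kind HAVING COUNT(*) > 1

Result:
kind    
--------
humidity
motion  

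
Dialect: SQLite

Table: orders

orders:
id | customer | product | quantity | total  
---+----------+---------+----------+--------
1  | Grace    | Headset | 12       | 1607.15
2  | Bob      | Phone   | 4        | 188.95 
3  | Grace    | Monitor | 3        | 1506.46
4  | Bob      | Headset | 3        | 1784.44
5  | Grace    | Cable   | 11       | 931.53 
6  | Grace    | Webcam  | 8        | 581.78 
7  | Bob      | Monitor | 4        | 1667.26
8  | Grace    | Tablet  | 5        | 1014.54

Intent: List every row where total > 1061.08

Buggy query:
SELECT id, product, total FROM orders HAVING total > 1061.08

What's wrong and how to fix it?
Bug: This is a non-aggregate query (no GROUP BY, no aggregates), so in SQLite the HAVING clause is invalid here; a row-level condition belongs in WHERE

Fix: Replace HAVING with WHERE since the condition applies to individual rows

Corrected query:
SELECT id, product, total FROM orders WHERE total > 1061.08

Result:
id | product | total  
---+---------+--------
1  | Headset | 1607.15
3  | Monitor | 1506.46
4  | Headset | 1784.44
7  | Monitor | 1667.26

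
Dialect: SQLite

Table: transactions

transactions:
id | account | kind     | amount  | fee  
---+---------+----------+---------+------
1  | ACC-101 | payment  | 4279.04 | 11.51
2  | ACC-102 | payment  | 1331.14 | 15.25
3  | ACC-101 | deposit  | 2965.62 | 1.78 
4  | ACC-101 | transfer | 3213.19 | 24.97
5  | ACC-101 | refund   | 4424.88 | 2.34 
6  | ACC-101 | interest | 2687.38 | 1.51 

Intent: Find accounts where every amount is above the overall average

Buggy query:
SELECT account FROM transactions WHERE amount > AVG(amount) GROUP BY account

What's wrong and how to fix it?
Bug: WHERE evaluates per row before aggregation, so AVG() is unavailable

Fix: Use a subquery for AVG and a HAVING MIN(...) filter so the condition holds for every row in the group

Corrected query:
SELECT account FROM transactions GROUP BY account HAVING MIN(amount) > (SELECT AVG(amount) FROM transactions)

Result:
(no rows)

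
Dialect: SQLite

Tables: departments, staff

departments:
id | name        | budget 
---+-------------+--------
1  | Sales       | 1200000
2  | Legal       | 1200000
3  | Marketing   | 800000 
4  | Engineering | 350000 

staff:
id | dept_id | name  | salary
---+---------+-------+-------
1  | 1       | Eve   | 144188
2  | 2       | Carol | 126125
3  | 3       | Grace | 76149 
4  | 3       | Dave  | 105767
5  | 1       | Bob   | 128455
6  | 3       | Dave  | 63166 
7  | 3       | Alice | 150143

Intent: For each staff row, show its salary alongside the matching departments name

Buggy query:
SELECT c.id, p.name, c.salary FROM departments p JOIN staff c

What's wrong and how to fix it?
Bug: Missing join condition: each staff row is matched to all departments rows instead of just its own

Fix: Specify the join condition linking the foreign key to the parent id

Corrected query:
SELECT c.id, p.name, c.salary FROM departments p JOIN staff c ON c.dept_id = p.id

Result:
id | name      | salary
---+-----------+-------
1  | Sales     | 144188
2  | Legal     | 126125
3  | Marketing | 76149 
4  | Marketing | 105767
5  | Sales     | 128455
6  | Marketing | 63166 
7  | Marketing | 150143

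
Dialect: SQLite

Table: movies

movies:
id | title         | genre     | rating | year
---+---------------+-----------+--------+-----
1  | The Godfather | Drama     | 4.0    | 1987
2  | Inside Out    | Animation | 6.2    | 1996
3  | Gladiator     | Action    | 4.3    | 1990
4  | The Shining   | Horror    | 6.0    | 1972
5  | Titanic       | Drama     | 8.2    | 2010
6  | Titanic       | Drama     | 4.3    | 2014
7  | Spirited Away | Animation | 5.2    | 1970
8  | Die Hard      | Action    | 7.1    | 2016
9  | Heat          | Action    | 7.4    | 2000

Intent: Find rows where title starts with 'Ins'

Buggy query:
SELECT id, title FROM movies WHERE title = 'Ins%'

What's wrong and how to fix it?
Bug: Wildcards only work with LIKE; '=' treats '%' as a literal character

Fix: Replace '=' with LIKE so 'Ins%' is treated as a pattern

Corrected query:
SELECT id, title FROM movies WHERE title LIKE 'Ins%'

Result:
id | title     
---+-----------
2  | Inside Out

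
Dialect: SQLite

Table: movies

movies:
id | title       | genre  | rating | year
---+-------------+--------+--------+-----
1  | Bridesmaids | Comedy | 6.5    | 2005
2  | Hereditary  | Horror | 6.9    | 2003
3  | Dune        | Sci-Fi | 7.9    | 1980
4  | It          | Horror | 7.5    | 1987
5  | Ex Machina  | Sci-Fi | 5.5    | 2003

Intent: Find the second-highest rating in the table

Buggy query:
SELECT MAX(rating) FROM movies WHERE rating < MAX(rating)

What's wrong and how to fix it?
Bug: The inner MAX is an aggregate inside WHERE, which is not allowed

Fix: Compute the overall MAX in a subquery, then take MAX of rows below it

Corrected query:
SELECT MAX(rating) FROM movies WHERE rating < (SELECT MAX(rating) FROM movies)

Result:
MAX(rating)
-----------
7.5        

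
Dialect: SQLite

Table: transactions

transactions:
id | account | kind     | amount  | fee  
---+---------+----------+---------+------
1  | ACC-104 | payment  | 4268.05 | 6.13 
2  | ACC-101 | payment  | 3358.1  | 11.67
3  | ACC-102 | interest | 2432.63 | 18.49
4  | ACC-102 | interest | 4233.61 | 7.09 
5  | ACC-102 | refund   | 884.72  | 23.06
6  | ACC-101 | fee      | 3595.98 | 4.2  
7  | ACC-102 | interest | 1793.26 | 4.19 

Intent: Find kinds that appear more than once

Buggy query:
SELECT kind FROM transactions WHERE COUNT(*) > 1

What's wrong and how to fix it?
Bug: WHERE can't reference COUNT(*); aggregates are computed after WHERE

Fix: GROUP BY kind, then filter groups with HAVING COUNT(*) > 1

Corrected query:
SELECT kind FROM transactions GROUP BY kind HAVING COUNT(*) > 1

Result:
kind    
--------
interest
payment 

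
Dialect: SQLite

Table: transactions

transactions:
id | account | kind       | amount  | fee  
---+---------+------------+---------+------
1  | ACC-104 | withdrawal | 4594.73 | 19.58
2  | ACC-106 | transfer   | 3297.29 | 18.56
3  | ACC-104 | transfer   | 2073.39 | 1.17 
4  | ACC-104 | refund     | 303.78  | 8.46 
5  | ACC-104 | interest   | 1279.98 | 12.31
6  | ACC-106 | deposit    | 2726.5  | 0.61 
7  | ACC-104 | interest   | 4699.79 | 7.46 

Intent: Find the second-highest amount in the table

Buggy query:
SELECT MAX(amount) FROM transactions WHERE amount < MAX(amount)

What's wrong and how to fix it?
Bug: MAX(amount) on the right of the comparison is an aggregate-in-WHERE error

Fix: Compute the overall MAX in a subquery, then take MAX of rows below it

Corrected query:
SELECT MAX(amount) FROM transactions WHERE amount < (SELECT MAX(amount) FROM transactions)

Result:
MAX(amount)
-----------
4594.73    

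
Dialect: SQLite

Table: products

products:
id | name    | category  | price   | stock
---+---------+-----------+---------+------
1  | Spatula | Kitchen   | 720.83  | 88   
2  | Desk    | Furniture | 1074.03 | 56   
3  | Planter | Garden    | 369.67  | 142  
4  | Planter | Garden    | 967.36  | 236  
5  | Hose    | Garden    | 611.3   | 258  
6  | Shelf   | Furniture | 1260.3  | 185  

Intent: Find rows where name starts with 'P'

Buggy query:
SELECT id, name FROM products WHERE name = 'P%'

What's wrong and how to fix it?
Bug: Wildcards only work with LIKE; '=' treats '%' as a literal character

Fix: Use LIKE for wildcard pattern matching

Corrected query:
SELECT id, name FROM products WHERE name LIKE 'P%'

Result:
id | name   
---+--------
3  | Planter
4  | Planter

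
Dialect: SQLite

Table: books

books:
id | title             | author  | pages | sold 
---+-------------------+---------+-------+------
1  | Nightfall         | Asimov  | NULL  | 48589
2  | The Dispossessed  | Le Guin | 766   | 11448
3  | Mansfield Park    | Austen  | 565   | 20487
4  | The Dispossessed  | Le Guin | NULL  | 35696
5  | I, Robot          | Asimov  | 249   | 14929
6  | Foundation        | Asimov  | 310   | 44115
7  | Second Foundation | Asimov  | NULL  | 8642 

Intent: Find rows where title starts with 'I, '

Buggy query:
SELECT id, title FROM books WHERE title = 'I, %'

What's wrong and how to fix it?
Bug: '=' compares the literal string including the % character; pattern matching needs LIKE

Fix: Use LIKE for wildcard pattern matching

Corrected query:
SELECT id, title FROM books WHERE title LIKE 'I, %'

Result:
id | title   
---+---------
5  | I, Robot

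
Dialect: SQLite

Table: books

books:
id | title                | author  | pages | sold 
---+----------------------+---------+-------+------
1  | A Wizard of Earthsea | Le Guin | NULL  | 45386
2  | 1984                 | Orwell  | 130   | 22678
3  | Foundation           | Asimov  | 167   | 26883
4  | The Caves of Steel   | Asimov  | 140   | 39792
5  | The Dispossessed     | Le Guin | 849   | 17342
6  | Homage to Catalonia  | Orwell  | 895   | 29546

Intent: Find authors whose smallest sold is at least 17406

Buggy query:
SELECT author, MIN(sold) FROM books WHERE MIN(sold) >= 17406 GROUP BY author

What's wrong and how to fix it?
Bug: Aggregates like MIN are computed per group after WHERE runs

Fix: Use HAVING for the per-group MIN condition

Corrected query:
SELECT author, MIN(sold) FROM books GROUP BY author HAVING MIN(sold) >= 17406

Result:
author | MIN(sold)
-------+----------
Asimov | 26883    
Orwell | 22678    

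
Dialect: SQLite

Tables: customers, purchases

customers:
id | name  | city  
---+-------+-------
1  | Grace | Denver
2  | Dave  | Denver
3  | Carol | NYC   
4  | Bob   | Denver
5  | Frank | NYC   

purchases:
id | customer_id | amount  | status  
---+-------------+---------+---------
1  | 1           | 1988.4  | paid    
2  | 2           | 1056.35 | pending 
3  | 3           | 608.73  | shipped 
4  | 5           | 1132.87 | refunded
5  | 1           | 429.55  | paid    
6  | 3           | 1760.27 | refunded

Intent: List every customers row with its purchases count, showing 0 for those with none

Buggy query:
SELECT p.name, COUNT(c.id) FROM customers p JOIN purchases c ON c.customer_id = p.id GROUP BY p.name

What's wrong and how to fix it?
Bug: INNER JOIN drops customers rows that have no matching purchases rows

Fix: Switch to LEFT JOIN to retain unmatched parent rows

Corrected query:
SELECT p.name, COUNT(c.id) FROM customers p LEFT JOIN purchases c ON c.customer_id = p.id GROUP BY p.name

Result:
name  | COUNT(c.id)
------+------------
Bob   | 0          
Carol | 2          
Dave  | 1          
Frank | 1          
Grace | 2          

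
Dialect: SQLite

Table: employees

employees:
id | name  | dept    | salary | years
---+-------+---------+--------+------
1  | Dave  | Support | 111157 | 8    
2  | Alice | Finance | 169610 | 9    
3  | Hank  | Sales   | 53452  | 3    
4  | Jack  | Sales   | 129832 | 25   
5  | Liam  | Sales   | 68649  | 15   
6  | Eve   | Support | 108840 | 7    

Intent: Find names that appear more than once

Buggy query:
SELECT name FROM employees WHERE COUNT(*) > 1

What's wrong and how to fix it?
Bug: WHERE can't reference COUNT(*); aggregates are computed after WHERE

Fix: Group first, then use HAVING for the count condition

Corrected query:
SELECT name FROM employees GROUP BY name HAVING COUNT(*) > 1

Result:
(no rows)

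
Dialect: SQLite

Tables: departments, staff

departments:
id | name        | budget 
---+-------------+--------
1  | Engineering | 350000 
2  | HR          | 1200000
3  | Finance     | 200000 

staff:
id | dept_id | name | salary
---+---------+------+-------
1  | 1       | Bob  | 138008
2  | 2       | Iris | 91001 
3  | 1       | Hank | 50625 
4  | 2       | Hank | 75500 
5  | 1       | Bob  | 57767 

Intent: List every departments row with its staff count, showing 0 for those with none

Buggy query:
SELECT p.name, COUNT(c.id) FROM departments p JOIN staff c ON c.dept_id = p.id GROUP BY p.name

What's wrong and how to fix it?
Bug: An inner join excludes parents with zero children

Fix: Switch to LEFT JOIN to retain unmatched parent rows

Corrected query:
SELECT p.name, COUNT(c.id) FROM departments p LEFT JOIN staff c ON c.dept_id = p.id GROUP BY p.name

Result:
name        | COUNT(c.id)
------------+------------
Engineering | 3          
Finance     | 0          
HR          | 2          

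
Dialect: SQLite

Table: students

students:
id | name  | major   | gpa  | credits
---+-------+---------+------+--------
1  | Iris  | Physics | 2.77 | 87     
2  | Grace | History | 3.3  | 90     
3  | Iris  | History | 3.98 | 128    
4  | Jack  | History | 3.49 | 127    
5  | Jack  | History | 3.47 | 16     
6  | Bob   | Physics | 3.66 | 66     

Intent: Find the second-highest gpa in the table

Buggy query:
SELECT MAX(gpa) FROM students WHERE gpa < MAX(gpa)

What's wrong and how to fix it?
Bug: The inner MAX is an aggregate inside WHERE, which is not allowed

Fix: Compute the overall MAX in a subquery, then take MAX of rows below it

Corrected query:
SELECT MAX(gpa) FROM students WHERE gpa < (SELECT MAX(gpa) FROM students)

Result:
MAX(gpa)
--------
3.66    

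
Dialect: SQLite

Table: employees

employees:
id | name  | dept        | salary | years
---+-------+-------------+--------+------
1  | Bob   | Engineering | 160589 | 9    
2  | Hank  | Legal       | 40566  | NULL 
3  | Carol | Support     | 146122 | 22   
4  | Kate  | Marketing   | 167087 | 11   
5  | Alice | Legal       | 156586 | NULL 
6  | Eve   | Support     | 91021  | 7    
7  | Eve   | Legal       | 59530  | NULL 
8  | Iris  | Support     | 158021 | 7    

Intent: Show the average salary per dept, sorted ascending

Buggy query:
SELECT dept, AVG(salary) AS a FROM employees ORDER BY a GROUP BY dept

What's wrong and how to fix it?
Bug: GROUP BY must precede ORDER BY

Fix: Reorder: SELECT … FROM … GROUP BY … ORDER BY …

Corrected query:
SELECT dept, AVG(salary) AS a FROM employees GROUP BY dept ORDER BY a

Result:
dept        | a            
------------+--------------
Legal       | 85560.666667 
Support     | 131721.333333
Engineering | 160589       
Marketing   | 167087       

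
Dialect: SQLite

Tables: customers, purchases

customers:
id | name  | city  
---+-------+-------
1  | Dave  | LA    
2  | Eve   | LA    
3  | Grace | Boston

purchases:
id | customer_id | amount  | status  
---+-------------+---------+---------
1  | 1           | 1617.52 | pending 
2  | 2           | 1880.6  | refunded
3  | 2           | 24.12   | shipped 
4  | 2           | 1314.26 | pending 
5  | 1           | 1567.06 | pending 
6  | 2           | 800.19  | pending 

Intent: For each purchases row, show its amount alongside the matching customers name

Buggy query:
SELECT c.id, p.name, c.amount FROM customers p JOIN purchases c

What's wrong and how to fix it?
Bug: Missing join condition: each purchases row is matched to all customers rows instead of just its own

Fix: Add ON c.customer_id = p.id to the JOIN

Corrected query:
SELECT c.id, p.name, c.amount FROM customers p JOIN purchases c ON c.customer_id = p.id

Result:
id | name | amount 
---+------+--------
1  | Dave | 1617.52
2  | Eve  | 1880.6 
3  | Eve  | 24.12  
4  | Eve  | 1314.26
5  | Dave | 1567.06
6  | Eve  | 800.19 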